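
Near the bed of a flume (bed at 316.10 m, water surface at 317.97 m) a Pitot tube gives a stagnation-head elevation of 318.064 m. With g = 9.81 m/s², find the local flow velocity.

v ≈ 1.36 m/s

Near the bed, under hydrostatic conditions, the piezometric head (z + ψ) equals the free-surface elevation, 317.97 m.
Velocity head = total − piezometric = 318.064 − 317.97 = 0.094 m.
v = √(2g·h_v) = √(2 × 9.81 × 0.094) = 1.36 m/s.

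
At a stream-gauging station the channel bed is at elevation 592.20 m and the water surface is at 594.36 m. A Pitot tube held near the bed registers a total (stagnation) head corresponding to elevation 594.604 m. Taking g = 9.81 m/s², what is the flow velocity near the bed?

v ≈ 2.19 m/s

Near the bed, under hydrostatic conditions, the piezometric head (z + ψ) equals the free-surface elevation, 594.36 m.
Velocity head = total − piezometric = 594.604 − 594.36 = 0.244 m.
v = √(2g·h_v) = √(2 × 9.81 × 0.244) = 2.19 m/s.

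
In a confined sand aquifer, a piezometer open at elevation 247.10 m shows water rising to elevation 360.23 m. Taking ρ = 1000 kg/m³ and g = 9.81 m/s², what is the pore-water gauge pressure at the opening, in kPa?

Pressure head ψ = h − z = 360.23 − 247.10 = 113.13 m.
P = ρgψ = 1000 × 9.81 × 113.13 = 1109805 Pa ≈ 1110 kPa.

P ≈ 1110 kPa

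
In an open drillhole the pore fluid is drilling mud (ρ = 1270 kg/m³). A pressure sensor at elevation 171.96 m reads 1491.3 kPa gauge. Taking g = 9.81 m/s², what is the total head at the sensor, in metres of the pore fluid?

ψ = P/(ρg) = 1491.3×1000 / (1270 × 9.81) = 119.70 m.
h = z + ψ = 171.96 + 119.70 = 291.66 m.

h ≈ 291.66 m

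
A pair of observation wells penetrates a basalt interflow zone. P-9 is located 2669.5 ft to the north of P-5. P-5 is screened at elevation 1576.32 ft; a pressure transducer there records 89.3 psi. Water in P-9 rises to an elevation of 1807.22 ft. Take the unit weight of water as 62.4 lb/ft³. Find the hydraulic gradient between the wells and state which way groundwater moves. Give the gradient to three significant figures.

i ≈ 0.00930; groundwater flows toward the south

Pressure head at P-5: ψ = 144·P/γ = 144 × 89.3 / 62.4 = 206.08 ft.
Total head at P-5: h = z + ψ = 1576.32 + 206.08 = 1782.40 ft.
Total head at P-9: h = 1807.22 ft (water level in the piezometer is the total head).
Head difference: h(P-5) − h(P-9) = 1782.40 − 1807.22 = -24.82 ft.
Hydraulic gradient: i = |Δh| / L = 24.82 / 2669.5 = 0.00930.
Flow is from higher to lower head: from P-9 toward P-5, i.e. toward the south.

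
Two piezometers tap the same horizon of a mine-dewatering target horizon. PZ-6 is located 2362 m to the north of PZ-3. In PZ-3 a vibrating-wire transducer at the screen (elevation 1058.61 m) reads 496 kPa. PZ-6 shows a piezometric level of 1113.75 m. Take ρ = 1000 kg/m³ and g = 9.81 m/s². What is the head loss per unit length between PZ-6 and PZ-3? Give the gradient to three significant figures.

Pressure head at PZ-3: ψ = P/(ρg) = 496×1000 / (1000 × 9.81) = 50.56 m.
Total head at PZ-3: h = z + ψ = 1058.61 + 50.56 = 1109.17 m.
Total head at PZ-6: h = 1113.75 m (water level in the piezometer is the total head).
Head difference: h(PZ-3) − h(PZ-6) = 1109.17 − 1113.75 = -4.58 m.
Hydraulic gradient: i = |Δh| / L = 4.58 / 2362 = 0.00194.

i ≈ 0.00194 m/m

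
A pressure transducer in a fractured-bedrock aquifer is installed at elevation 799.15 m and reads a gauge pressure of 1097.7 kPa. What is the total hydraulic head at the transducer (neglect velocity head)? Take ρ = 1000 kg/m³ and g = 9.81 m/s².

h ≈ 911.05 m

ψ = P/(ρg) = 1097.7×1000 / (1000 × 9.81) = 111.90 m.
h = z + ψ = 799.15 + 111.90 = 911.05 m.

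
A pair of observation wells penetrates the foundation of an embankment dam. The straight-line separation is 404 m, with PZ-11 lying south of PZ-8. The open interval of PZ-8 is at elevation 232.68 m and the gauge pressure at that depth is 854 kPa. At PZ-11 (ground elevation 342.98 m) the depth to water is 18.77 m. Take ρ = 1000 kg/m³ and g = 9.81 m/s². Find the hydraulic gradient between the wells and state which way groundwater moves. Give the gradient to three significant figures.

Pressure head at PZ-8: ψ = P/(ρg) = 854×1000 / (1000 × 9.81) = 87.05 m.
Total head at PZ-8: h = z + ψ = 232.68 + 87.05 = 319.73 m.
Total head at PZ-11: h = 342.98 − 18.77 = 324.21 m.
Head difference: h(PZ-8) − h(PZ-11) = 319.73 − 324.21 = -4.48 m.
Hydraulic gradient: i = |Δh| / L = 4.48 / 404 = 0.0111.
Flow is from higher to lower head: from PZ-11 toward PZ-8, i.e. toward the north.

i ≈ 0.0111; groundwater flows toward the north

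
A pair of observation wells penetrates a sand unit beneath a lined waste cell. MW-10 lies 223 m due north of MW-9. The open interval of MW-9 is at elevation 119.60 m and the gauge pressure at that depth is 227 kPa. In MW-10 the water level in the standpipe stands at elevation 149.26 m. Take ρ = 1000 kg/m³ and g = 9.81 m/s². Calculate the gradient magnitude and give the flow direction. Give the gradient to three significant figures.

Pressure head at MW-9: ψ = P/(ρg) = 227×1000 / (1000 × 9.81) = 23.14 m.
Total head at MW-9: h = z + ψ = 119.60 + 23.14 = 142.74 m.
Total head at MW-10: h = 149.26 m (water level in the piezometer is the total head).
Head difference: h(MW-9) − h(MW-10) = 142.74 − 149.26 = -6.52 m.
Hydraulic gradient: i = |Δh| / L = 6.52 / 223 = 0.0292.
Flow is from higher to lower head: from MW-10 toward MW-9, i.e. toward the south.

i ≈ 0.0292; groundwater flows toward the south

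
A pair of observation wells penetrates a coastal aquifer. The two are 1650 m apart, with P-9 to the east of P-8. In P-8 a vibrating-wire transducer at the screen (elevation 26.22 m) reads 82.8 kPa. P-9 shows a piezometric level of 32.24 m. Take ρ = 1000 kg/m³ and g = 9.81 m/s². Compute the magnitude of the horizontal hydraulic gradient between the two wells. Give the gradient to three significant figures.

i ≈ 0.00147

Pressure head at P-8: ψ = P/(ρg) = 82.8×1000 / (1000 × 9.81) = 8.44 m.
Total head at P-8: h = z + ψ = 26.22 + 8.44 = 34.66 m.
Total head at P-9: h = 32.24 m (water level in the piezometer is the total head).
Head difference: h(P-8) − h(P-9) = 34.66 − 32.24 = 2.42 m.
Hydraulic gradient: i = |Δh| / L = 2.42 / 1650 = 0.00147.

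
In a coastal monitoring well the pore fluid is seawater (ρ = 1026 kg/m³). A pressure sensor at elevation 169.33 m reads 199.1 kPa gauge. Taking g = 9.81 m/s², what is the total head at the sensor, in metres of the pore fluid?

ψ = P/(ρg) = 199.1×1000 / (1026 × 9.81) = 19.78 m.
h = z + ψ = 169.33 + 19.78 = 189.11 m.

h ≈ 189.11 m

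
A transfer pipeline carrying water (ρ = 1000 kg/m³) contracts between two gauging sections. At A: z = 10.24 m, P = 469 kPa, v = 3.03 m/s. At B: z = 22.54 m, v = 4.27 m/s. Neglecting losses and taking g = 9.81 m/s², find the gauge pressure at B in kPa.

Pressure head at A: ψ₁ = P₁/(ρg) = 469×1000 / (1000 × 9.81) = 47.81 m.
Velocity heads: v₁²/2g = 3.03²/19.62 = 0.468 m; v₂²/2g = 4.27²/19.62 = 0.929 m.
Total head H = z₁ + ψ₁ + v₁²/2g = 10.24 + 47.81 + 0.468 = 58.52 m.
ψ₂ = H − z₂ − v₂²/2g = 58.52 − 22.54 − 0.929 = 35.05 m.
P₂ = ρgψ₂ = 1000 × 9.81 × 35.05 ≈ 344 kPa.

P₂ ≈ 344 kPa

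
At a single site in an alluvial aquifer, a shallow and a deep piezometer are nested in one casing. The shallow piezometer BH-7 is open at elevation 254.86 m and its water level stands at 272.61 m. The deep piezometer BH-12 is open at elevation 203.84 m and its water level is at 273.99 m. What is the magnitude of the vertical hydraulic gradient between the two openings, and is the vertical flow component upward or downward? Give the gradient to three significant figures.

Total head at BH-7: h = 272.61 m (water level in the standpipe).
Total head at BH-12: h = 273.99 m.
Δh = h(BH-7) − h(BH-12) = 272.61 − 273.99 = -1.38 m.
Vertical separation Δz = 254.86 − 203.84 = 51.02 m.
|i_v| = |Δh| / Δz = 1.38 / 51.02 = 0.0270.
Head is higher in the deep piezometer, so vertical flow is upward (discharge condition).

|i_v| ≈ 0.0270; vertical flow is upward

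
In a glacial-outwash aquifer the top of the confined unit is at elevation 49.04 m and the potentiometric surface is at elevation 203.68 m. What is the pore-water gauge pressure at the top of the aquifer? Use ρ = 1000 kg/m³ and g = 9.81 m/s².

Pressure head at the aquifer top: ψ = h − z = 203.68 − 49.04 = 154.64 m.
P = ρgψ = 1000 × 9.81 × 154.64 = 1517018 Pa ≈ 1520 kPa.

P ≈ 1520 kPa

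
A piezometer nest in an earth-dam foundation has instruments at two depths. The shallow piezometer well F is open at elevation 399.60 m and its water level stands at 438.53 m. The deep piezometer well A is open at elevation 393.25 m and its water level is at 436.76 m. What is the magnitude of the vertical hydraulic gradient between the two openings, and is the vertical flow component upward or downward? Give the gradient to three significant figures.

|i_v| ≈ 0.279; vertical flow is downward

Total head at well F: h = 438.53 m (water level in the standpipe).
Total head at well A: h = 436.76 m.
Δh = h(well F) − h(well A) = 438.53 − 436.76 = 1.77 m.
Vertical separation Δz = 399.60 − 393.25 = 6.35 m.
|i_v| = |Δh| / Δz = 1.77 / 6.35 = 0.279.
Head is higher in the shallow piezometer, so vertical flow is downward (recharge condition).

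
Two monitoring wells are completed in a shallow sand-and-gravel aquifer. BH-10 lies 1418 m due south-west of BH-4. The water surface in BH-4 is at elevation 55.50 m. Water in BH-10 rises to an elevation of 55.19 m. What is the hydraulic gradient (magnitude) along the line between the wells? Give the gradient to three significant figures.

Total head at BH-4: h = 55.50 m (water level in the piezometer is the total head).
Total head at BH-10: h = 55.19 m (water level in the piezometer is the total head).
Head difference: h(BH-4) − h(BH-10) = 55.50 − 55.19 = 0.31 m.
Hydraulic gradient: i = |Δh| / L = 0.31 / 1418 = 0.000219.

i ≈ 0.000219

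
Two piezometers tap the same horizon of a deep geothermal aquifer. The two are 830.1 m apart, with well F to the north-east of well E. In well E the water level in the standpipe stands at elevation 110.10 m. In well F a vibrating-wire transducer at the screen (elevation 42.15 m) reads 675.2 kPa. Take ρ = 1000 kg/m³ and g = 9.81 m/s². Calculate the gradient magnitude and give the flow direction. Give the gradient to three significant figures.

i ≈ 0.00106; groundwater flows toward the south-west

Total head at well E: h = 110.10 m (water level in the piezometer is the total head).
Pressure head at well F: ψ = P/(ρg) = 675.2×1000 / (1000 × 9.81) = 68.83 m.
Total head at well F: h = z + ψ = 42.15 + 68.83 = 110.98 m.
Head difference: h(well E) − h(well F) = 110.10 − 110.98 = -0.88 m.
Hydraulic gradient: i = |Δh| / L = 0.88 / 830.1 = 0.00106.
Flow is from higher to lower head: from well F toward well E, i.e. toward the south-west.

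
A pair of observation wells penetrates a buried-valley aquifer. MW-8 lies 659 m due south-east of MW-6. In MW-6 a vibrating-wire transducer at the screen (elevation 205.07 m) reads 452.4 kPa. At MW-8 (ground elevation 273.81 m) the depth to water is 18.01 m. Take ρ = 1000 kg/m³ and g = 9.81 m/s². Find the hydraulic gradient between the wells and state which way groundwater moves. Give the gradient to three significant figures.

Pressure head at MW-6: ψ = P/(ρg) = 452.4×1000 / (1000 × 9.81) = 46.12 m.
Total head at MW-6: h = z + ψ = 205.07 + 46.12 = 251.19 m.
Total head at MW-8: h = 273.81 − 18.01 = 255.80 m.
Head difference: h(MW-6) − h(MW-8) = 251.19 − 255.80 = -4.61 m.
Hydraulic gradient: i = |Δh| / L = 4.61 / 659 = 0.00700.
Flow is from higher to lower head: from MW-8 toward MW-6, i.e. toward the north-west.

i ≈ 0.00700; groundwater flows toward the north-west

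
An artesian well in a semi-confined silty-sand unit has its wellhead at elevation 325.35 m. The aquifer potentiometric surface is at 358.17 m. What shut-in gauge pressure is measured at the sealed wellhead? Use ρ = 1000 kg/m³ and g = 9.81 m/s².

Head above the cap: Δh = 358.17 − 325.35 = 32.82 m.
P = ρgΔh = 1000 × 9.81 × 32.82 = 321964 Pa ≈ 322 kPa.

P ≈ 322 kPa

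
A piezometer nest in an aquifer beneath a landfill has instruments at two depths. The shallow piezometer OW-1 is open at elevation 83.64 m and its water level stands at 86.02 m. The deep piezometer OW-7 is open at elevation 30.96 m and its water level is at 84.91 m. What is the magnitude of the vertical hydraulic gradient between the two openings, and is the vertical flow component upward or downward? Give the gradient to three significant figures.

|i_v| ≈ 0.0211; vertical flow is downward

Total head at OW-1: h = 86.02 m (water level in the standpipe).
Total head at OW-7: h = 84.91 m.
Δh = h(OW-1) − h(OW-7) = 86.02 − 84.91 = 1.11 m.
Vertical separation Δz = 83.64 − 30.96 = 52.68 m.
|i_v| = |Δh| / Δz = 1.11 / 52.68 = 0.0211.
Head is higher in the shallow piezometer, so vertical flow is downward (recharge condition).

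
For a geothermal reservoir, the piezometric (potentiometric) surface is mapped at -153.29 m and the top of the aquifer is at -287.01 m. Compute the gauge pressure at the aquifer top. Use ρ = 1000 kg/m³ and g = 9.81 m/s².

Pressure head at the aquifer top: ψ = h − z = -153.29 − (-287.01) = 133.72 m.
P = ρgψ = 1000 × 9.81 × 133.72 = 1311793 Pa ≈ 1310 kPa.

P ≈ 1310 kPa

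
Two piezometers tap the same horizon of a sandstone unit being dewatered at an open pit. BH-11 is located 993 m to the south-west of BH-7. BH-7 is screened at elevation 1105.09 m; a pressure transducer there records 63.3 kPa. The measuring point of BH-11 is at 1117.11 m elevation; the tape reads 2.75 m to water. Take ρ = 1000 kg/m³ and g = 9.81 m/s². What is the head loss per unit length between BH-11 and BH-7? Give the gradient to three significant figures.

i ≈ 0.00284 m/m

Pressure head at BH-7: ψ = P/(ρg) = 63.3×1000 / (1000 × 9.81) = 6.45 m.
Total head at BH-7: h = z + ψ = 1105.09 + 6.45 = 1111.54 m.
Total head at BH-11: h = 1117.11 − 2.75 = 1114.36 m.
Head difference: h(BH-7) − h(BH-11) = 1111.54 − 1114.36 = -2.82 m.
Hydraulic gradient: i = |Δh| / L = 2.82 / 993 = 0.00284.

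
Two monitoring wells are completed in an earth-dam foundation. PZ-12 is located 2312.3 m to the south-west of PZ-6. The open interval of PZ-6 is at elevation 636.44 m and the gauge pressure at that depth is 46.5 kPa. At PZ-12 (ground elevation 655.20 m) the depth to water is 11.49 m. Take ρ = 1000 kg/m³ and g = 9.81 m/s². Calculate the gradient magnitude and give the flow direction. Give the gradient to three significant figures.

Pressure head at PZ-6: ψ = P/(ρg) = 46.5×1000 / (1000 × 9.81) = 4.74 m.
Total head at PZ-6: h = z + ψ = 636.44 + 4.74 = 641.18 m.
Total head at PZ-12: h = 655.20 − 11.49 = 643.71 m.
Head difference: h(PZ-6) − h(PZ-12) = 641.18 − 643.71 = -2.53 m.
Hydraulic gradient: i = |Δh| / L = 2.53 / 2312.3 = 0.00109.
Flow is from higher to lower head: from PZ-12 toward PZ-6, i.e. toward the north-east.

i ≈ 0.00109; groundwater flows toward the north-east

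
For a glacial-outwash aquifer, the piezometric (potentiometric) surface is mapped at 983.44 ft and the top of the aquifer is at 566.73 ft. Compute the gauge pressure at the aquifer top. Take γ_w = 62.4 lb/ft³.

Pressure head at the aquifer top: ψ = h − z = 983.44 − 566.73 = 416.71 ft.
P = γψ/144 = 62.4 × 416.71 / 144 = 181 psi.

P ≈ 181 psi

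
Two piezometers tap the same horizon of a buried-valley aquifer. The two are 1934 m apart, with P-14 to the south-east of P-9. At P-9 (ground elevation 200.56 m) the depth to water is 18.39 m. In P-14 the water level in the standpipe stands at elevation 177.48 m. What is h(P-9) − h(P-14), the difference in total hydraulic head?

Δh ≈ 4.69 m

Total head at P-9: h = 200.56 − 18.39 = 182.17 m.
Total head at P-14: h = 177.48 m (water level in the piezometer is the total head).
Head difference: h(P-9) − h(P-14) = 182.17 − 177.48 = 4.69 m.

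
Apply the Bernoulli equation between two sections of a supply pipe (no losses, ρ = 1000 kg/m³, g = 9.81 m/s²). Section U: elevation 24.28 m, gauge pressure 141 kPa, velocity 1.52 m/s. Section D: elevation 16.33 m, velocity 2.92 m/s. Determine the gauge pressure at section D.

Pressure head at U: ψ₁ = P₁/(ρg) = 141×1000 / (1000 × 9.81) = 14.37 m.
Velocity heads: v₁²/2g = 1.52²/19.62 = 0.118 m; v₂²/2g = 2.92²/19.62 = 0.435 m.
Total head H = z₁ + ψ₁ + v₁²/2g = 24.28 + 14.37 + 0.118 = 38.77 m.
ψ₂ = H − z₂ − v₂²/2g = 38.77 − 16.33 − 0.435 = 22.01 m.
P₂ = ρgψ₂ = 1000 × 9.81 × 22.01 ≈ 216 kPa.

P₂ ≈ 216 kPa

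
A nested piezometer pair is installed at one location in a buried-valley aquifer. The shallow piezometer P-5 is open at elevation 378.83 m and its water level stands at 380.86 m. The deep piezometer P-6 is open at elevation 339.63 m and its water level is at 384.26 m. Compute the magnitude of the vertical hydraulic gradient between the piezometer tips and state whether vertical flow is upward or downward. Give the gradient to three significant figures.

Total head at P-5: h = 380.86 m (water level in the standpipe).
Total head at P-6: h = 384.26 m.
Δh = h(P-5) − h(P-6) = 380.86 − 384.26 = -3.40 m.
Vertical separation Δz = 378.83 − 339.63 = 39.20 m.
|i_v| = |Δh| / Δz = 3.40 / 39.20 = 0.0867.
Head is higher in the deep piezometer, so vertical flow is upward (discharge condition).

|i_v| ≈ 0.0867; vertical flow is upward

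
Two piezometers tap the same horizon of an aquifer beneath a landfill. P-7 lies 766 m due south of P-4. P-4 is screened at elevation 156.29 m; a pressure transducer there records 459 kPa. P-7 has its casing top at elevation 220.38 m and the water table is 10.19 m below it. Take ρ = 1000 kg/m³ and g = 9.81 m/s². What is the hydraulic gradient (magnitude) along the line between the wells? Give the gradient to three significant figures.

Pressure head at P-4: ψ = P/(ρg) = 459×1000 / (1000 × 9.81) = 46.79 m.
Total head at P-4: h = z + ψ = 156.29 + 46.79 = 203.08 m.
Total head at P-7: h = 220.38 − 10.19 = 210.19 m.
Head difference: h(P-4) − h(P-7) = 203.08 − 210.19 = -7.11 m.
Hydraulic gradient: i = |Δh| / L = 7.11 / 766 = 0.00928.

i ≈ 0.00928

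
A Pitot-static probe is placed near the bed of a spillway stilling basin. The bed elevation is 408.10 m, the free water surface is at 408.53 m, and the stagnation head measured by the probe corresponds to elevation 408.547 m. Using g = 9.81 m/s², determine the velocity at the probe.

Near the bed, under hydrostatic conditions, the piezometric head (z + ψ) equals the free-surface elevation, 408.53 m.
Velocity head = total − piezometric = 408.547 − 408.53 = 0.017 m.
v = √(2g·h_v) = √(2 × 9.81 × 0.017) = 0.578 m/s.

v ≈ 0.578 m/s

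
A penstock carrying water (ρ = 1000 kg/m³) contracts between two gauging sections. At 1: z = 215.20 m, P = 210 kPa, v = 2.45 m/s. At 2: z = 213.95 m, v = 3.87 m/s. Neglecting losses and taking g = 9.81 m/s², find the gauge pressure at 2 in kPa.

Pressure head at 1: ψ₁ = P₁/(ρg) = 210×1000 / (1000 × 9.81) = 21.41 m.
Velocity heads: v₁²/2g = 2.45²/19.62 = 0.306 m; v₂²/2g = 3.87²/19.62 = 0.763 m.
Total head H = z₁ + ψ₁ + v₁²/2g = 215.20 + 21.41 + 0.306 = 236.92 m.
ψ₂ = H − z₂ − v₂²/2g = 236.92 − 213.95 − 0.763 = 22.21 m.
P₂ = ρgψ₂ = 1000 × 9.81 × 22.21 ≈ 218 kPa.

P₂ ≈ 218 kPa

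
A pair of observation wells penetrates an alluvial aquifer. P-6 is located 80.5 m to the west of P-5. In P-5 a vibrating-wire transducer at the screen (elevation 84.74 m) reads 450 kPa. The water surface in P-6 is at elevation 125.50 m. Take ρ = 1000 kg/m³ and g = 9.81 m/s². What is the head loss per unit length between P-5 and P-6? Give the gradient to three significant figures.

i ≈ 0.0635 m/m

Pressure head at P-5: ψ = P/(ρg) = 450×1000 / (1000 × 9.81) = 45.87 m.
Total head at P-5: h = z + ψ = 84.74 + 45.87 = 130.61 m.
Total head at P-6: h = 125.50 m (water level in the piezometer is the total head).
Head difference: h(P-5) − h(P-6) = 130.61 − 125.50 = 5.11 m.
Hydraulic gradient: i = |Δh| / L = 5.11 / 80.5 = 0.0635.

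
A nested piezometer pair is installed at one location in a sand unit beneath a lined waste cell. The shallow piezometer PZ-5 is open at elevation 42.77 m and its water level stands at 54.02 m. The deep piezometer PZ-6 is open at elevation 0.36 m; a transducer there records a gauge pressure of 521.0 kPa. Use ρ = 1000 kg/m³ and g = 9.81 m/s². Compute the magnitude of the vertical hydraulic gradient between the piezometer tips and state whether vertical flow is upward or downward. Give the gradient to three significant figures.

|i_v| ≈ 0.0130; vertical flow is downward

Total head at PZ-5: h = 54.02 m (water level in the standpipe).
Pressure head at PZ-6: ψ = P/(ρg) = 521.0×1000 / (1000 × 9.81) = 53.11 m.
Total head at PZ-6: h = z + ψ = 0.36 + 53.11 = 53.47 m.
Δh = h(PZ-5) − h(PZ-6) = 54.02 − 53.47 = 0.55 m.
Vertical separation Δz = 42.77 − 0.36 = 42.41 m.
|i_v| = |Δh| / Δz = 0.55 / 42.41 = 0.0130.
Head is higher in the shallow piezometer, so vertical flow is downward (recharge condition).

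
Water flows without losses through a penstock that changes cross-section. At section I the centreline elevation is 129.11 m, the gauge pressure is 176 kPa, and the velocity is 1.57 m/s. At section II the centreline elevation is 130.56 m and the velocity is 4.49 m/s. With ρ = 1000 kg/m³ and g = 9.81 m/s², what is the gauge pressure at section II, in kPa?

P₂ ≈ 153 kPa

Pressure head at I: ψ₁ = P₁/(ρg) = 176×1000 / (1000 × 9.81) = 17.94 m.
Velocity heads: v₁²/2g = 1.57²/19.62 = 0.126 m; v₂²/2g = 4.49²/19.62 = 1.028 m.
Total head H = z₁ + ψ₁ + v₁²/2g = 129.11 + 17.94 + 0.126 = 147.18 m.
ψ₂ = H − z₂ − v₂²/2g = 147.18 − 130.56 − 1.028 = 15.59 m.
P₂ = ρgψ₂ = 1000 × 9.81 × 15.59 ≈ 153 kPa.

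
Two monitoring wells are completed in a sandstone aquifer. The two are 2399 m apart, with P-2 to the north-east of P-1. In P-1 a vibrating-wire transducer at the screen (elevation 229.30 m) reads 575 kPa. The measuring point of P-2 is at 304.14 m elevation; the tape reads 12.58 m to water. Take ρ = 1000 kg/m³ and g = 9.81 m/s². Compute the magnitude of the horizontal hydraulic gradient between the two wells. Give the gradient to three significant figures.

i ≈ 0.00152

Pressure head at P-1: ψ = P/(ρg) = 575×1000 / (1000 × 9.81) = 58.61 m.
Total head at P-1: h = z + ψ = 229.30 + 58.61 = 287.91 m.
Total head at P-2: h = 304.14 − 12.58 = 291.56 m.
Head difference: h(P-1) − h(P-2) = 287.91 − 291.56 = -3.65 m.
Hydraulic gradient: i = |Δh| / L = 3.65 / 2399 = 0.00152.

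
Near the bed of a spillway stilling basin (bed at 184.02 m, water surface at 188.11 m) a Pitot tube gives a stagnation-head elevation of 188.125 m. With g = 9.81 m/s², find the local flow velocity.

Near the bed, under hydrostatic conditions, the piezometric head (z + ψ) equals the free-surface elevation, 188.11 m.
Velocity head = total − piezometric = 188.125 − 188.11 = 0.015 m.
v = √(2g·h_v) = √(2 × 9.81 × 0.015) = 0.542 m/s.

v ≈ 0.542 m/s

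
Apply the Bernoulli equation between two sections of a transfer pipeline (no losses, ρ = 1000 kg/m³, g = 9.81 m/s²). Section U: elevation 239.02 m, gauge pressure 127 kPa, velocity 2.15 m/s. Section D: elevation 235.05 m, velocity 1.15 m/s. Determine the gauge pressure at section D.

Pressure head at U: ψ₁ = P₁/(ρg) = 127×1000 / (1000 × 9.81) = 12.95 m.
Velocity heads: v₁²/2g = 2.15²/19.62 = 0.236 m; v₂²/2g = 1.15²/19.62 = 0.067 m.
Total head H = z₁ + ψ₁ + v₁²/2g = 239.02 + 12.95 + 0.236 = 252.21 m.
ψ₂ = H − z₂ − v₂²/2g = 252.21 − 235.05 − 0.067 = 17.09 m.
P₂ = ρgψ₂ = 1000 × 9.81 × 17.09 ≈ 168 kPa.

P₂ ≈ 168 kPa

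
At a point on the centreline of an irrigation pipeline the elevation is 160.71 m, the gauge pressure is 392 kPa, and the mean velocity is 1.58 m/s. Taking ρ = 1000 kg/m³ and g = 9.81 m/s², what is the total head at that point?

Pressure head ψ = P/(ρg) = 392×1000 / (1000 × 9.81) = 39.96 m.
Velocity head = v²/(2g) = 1.58² / (2 × 9.81) = 0.127 m.
h = z + ψ + v²/(2g) = 160.71 + 39.96 + 0.127 = 200.80 m.

h ≈ 200.80 m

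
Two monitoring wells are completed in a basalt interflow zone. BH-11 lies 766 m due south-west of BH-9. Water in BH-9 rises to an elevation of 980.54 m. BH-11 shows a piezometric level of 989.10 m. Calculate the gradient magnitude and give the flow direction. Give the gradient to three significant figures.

Total head at BH-9: h = 980.54 m (water level in the piezometer is the total head).
Total head at BH-11: h = 989.10 m (water level in the piezometer is the total head).
Head difference: h(BH-9) − h(BH-11) = 980.54 − 989.10 = -8.56 m.
Hydraulic gradient: i = |Δh| / L = 8.56 / 766 = 0.0112.
Flow is from higher to lower head: from BH-11 toward BH-9, i.e. toward the north-east.

i ≈ 0.0112; groundwater flows toward the north-east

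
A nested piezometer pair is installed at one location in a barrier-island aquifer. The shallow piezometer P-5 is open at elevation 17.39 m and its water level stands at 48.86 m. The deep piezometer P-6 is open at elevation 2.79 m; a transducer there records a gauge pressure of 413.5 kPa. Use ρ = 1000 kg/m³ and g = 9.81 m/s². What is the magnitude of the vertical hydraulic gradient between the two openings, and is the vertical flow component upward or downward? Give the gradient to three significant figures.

Total head at P-5: h = 48.86 m (water level in the standpipe).
Pressure head at P-6: ψ = P/(ρg) = 413.5×1000 / (1000 × 9.81) = 42.15 m.
Total head at P-6: h = z + ψ = 2.79 + 42.15 = 44.94 m.
Δh = h(P-5) − h(P-6) = 48.86 − 44.94 = 3.92 m.
Vertical separation Δz = 17.39 − 2.79 = 14.60 m.
|i_v| = |Δh| / Δz = 3.92 / 14.60 = 0.268.
Head is higher in the shallow piezometer, so vertical flow is downward (recharge condition).

|i_v| ≈ 0.268; vertical flow is downward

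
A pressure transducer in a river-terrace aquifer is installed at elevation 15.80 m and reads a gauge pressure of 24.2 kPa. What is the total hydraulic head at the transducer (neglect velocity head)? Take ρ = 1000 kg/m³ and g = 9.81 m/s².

ψ = P/(ρg) = 24.2×1000 / (1000 × 9.81) = 2.47 m.
h = z + ψ = 15.80 + 2.47 = 18.27 m.

h ≈ 18.27 m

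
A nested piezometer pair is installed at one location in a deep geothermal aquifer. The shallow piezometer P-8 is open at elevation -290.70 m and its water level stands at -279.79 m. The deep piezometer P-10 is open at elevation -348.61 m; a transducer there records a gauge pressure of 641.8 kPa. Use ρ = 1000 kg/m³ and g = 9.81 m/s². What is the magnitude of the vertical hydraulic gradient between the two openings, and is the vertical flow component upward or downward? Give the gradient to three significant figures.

|i_v| ≈ 0.0587; vertical flow is downward

Total head at P-8: h = -279.79 m (water level in the standpipe).
Pressure head at P-10: ψ = P/(ρg) = 641.8×1000 / (1000 × 9.81) = 65.42 m.
Total head at P-10: h = z + ψ = -348.61 + 65.42 = -283.19 m.
Δh = h(P-8) − h(P-10) = -279.79 − (-283.19) = 3.40 m.
Vertical separation Δz = -290.70 − (-348.61) = 57.91 m.
|i_v| = |Δh| / Δz = 3.40 / 57.91 = 0.0587.
Head is higher in the shallow piezometer, so vertical flow is downward (recharge condition).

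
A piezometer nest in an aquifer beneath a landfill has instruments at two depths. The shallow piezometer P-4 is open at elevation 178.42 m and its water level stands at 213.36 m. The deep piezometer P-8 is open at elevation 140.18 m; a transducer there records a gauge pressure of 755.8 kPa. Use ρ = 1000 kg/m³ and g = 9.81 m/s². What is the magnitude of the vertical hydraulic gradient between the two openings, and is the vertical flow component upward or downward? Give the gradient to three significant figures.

|i_v| ≈ 0.101; vertical flow is upward

Total head at P-4: h = 213.36 m (water level in the standpipe).
Pressure head at P-8: ψ = P/(ρg) = 755.8×1000 / (1000 × 9.81) = 77.04 m.
Total head at P-8: h = z + ψ = 140.18 + 77.04 = 217.22 m.
Δh = h(P-4) − h(P-8) = 213.36 − 217.22 = -3.86 m.
Vertical separation Δz = 178.42 − 140.18 = 38.24 m.
|i_v| = |Δh| / Δz = 3.86 / 38.24 = 0.101.
Head is higher in the deep piezometer, so vertical flow is upward (discharge condition).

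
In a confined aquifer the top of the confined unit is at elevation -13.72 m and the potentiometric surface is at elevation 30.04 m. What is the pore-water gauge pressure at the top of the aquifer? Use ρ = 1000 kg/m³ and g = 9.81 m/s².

P ≈ 429 kPa

Pressure head at the aquifer top: ψ = h − z = 30.04 − (-13.72) = 43.76 m.
P = ρgψ = 1000 × 9.81 × 43.76 = 429286 Pa ≈ 429 kPa.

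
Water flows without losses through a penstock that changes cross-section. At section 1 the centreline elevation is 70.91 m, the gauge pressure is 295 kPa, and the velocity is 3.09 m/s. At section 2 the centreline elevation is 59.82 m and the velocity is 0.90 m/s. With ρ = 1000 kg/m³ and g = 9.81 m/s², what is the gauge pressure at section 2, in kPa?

Pressure head at 1: ψ₁ = P₁/(ρg) = 295×1000 / (1000 × 9.81) = 30.07 m.
Velocity heads: v₁²/2g = 3.09²/19.62 = 0.487 m; v₂²/2g = 0.90²/19.62 = 0.041 m.
Total head H = z₁ + ψ₁ + v₁²/2g = 70.91 + 30.07 + 0.487 = 101.47 m.
ψ₂ = H − z₂ − v₂²/2g = 101.47 − 59.82 − 0.041 = 41.61 m.
P₂ = ρgψ₂ = 1000 × 9.81 × 41.61 ≈ 408 kPa.

P₂ ≈ 408 kPa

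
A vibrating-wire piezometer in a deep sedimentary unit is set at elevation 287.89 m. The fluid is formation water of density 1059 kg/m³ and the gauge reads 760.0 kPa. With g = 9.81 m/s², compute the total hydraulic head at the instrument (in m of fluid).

h ≈ 361.05 m

ψ = P/(ρg) = 760.0×1000 / (1059 × 9.81) = 73.16 m.
h = z + ψ = 287.89 + 73.16 = 361.05 m.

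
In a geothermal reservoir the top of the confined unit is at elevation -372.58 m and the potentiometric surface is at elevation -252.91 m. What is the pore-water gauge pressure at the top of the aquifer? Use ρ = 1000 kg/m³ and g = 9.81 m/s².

Pressure head at the aquifer top: ψ = h − z = -252.91 − (-372.58) = 119.67 m.
P = ρgψ = 1000 × 9.81 × 119.67 = 1173963 Pa ≈ 1170 kPa.

P ≈ 1170 kPa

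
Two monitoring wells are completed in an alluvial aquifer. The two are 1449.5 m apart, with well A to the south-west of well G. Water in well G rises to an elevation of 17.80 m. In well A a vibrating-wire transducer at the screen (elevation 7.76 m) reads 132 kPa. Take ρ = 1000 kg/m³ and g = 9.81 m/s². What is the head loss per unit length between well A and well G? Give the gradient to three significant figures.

i ≈ 0.00236 m/m

Total head at well G: h = 17.80 m (water level in the piezometer is the total head).
Pressure head at well A: ψ = P/(ρg) = 132×1000 / (1000 × 9.81) = 13.46 m.
Total head at well A: h = z + ψ = 7.76 + 13.46 = 21.22 m.
Head difference: h(well G) − h(well A) = 17.80 − 21.22 = -3.42 m.
Hydraulic gradient: i = |Δh| / L = 3.42 / 1449.5 = 0.00236.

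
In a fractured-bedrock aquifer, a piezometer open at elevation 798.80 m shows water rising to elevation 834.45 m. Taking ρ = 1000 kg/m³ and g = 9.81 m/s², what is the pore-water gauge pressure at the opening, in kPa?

P ≈ 350 kPa

Pressure head ψ = h − z = 834.45 − 798.80 = 35.65 m.
P = ρgψ = 1000 × 9.81 × 35.65 = 349726 Pa ≈ 350 kPa.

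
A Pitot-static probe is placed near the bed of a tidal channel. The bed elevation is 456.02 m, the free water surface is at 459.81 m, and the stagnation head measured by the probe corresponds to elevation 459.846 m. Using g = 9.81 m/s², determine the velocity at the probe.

Near the bed, under hydrostatic conditions, the piezometric head (z + ψ) equals the free-surface elevation, 459.81 m.
Velocity head = total − piezometric = 459.846 − 459.81 = 0.036 m.
v = √(2g·h_v) = √(2 × 9.81 × 0.036) = 0.840 m/s.

v ≈ 0.840 m/s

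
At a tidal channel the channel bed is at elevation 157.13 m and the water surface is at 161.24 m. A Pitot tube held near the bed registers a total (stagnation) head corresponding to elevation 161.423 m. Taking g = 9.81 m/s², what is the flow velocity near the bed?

v ≈ 1.89 m/s

Near the bed, under hydrostatic conditions, the piezometric head (z + ψ) equals the free-surface elevation, 161.24 m.
Velocity head = total − piezometric = 161.423 − 161.24 = 0.183 m.
v = √(2g·h_v) = √(2 × 9.81 × 0.183) = 1.89 m/s.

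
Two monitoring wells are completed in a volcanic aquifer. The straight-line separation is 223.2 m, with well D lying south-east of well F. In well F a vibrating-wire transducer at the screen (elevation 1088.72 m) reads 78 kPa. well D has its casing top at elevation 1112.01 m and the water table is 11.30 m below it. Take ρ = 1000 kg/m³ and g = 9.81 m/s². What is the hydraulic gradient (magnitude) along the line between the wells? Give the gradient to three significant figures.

Pressure head at well F: ψ = P/(ρg) = 78×1000 / (1000 × 9.81) = 7.95 m.
Total head at well F: h = z + ψ = 1088.72 + 7.95 = 1096.67 m.
Total head at well D: h = 1112.01 − 11.30 = 1100.71 m.
Head difference: h(well F) − h(well D) = 1096.67 − 1100.71 = -4.04 m.
Hydraulic gradient: i = |Δh| / L = 4.04 / 223.2 = 0.0181.

i ≈ 0.0181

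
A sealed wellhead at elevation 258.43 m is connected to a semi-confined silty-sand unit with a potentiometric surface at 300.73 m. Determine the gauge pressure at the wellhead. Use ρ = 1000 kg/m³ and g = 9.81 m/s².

P ≈ 415 kPa

Head above the cap: Δh = 300.73 − 258.43 = 42.30 m.
P = ρgΔh = 1000 × 9.81 × 42.30 = 414963 Pa ≈ 415 kPa.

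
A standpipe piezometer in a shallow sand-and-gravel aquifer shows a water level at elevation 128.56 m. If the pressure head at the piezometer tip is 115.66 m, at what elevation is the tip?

z ≈ 12.90 m

z = h − ψ = 128.56 − 115.66 = 12.90 m.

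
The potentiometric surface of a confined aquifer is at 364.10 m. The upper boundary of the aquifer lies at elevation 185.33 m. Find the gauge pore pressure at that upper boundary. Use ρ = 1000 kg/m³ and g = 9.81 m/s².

P ≈ 1750 kPa

Pressure head at the aquifer top: ψ = h − z = 364.10 − 185.33 = 178.77 m.
P = ρgψ = 1000 × 9.81 × 178.77 = 1753734 Pa ≈ 1750 kPa.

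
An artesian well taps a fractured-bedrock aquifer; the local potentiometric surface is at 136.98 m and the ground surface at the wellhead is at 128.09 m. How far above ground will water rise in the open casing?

Water rises to the potentiometric surface, so the rise above ground = 136.98 − 128.09 = 8.89 m.

≈ 8.89 m above ground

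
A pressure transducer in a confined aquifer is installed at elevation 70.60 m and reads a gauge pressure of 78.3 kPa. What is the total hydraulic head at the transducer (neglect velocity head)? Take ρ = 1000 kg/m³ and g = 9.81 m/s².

ψ = P/(ρg) = 78.3×1000 / (1000 × 9.81) = 7.98 m.
h = z + ψ = 70.60 + 7.98 = 78.58 m.

h ≈ 78.58 m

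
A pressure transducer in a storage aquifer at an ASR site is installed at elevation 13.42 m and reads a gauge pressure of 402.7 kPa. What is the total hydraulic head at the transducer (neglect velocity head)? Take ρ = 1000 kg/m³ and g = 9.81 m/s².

h ≈ 54.47 m

ψ = P/(ρg) = 402.7×1000 / (1000 × 9.81) = 41.05 m.
h = z + ψ = 13.42 + 41.05 = 54.47 m.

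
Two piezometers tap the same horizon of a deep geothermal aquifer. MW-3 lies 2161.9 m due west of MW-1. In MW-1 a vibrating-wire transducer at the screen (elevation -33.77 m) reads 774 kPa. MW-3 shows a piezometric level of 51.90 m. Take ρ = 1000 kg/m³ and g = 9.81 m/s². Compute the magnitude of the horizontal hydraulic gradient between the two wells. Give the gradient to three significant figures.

Pressure head at MW-1: ψ = P/(ρg) = 774×1000 / (1000 × 9.81) = 78.90 m.
Total head at MW-1: h = z + ψ = -33.77 + 78.90 = 45.13 m.
Total head at MW-3: h = 51.90 m (water level in the piezometer is the total head).
Head difference: h(MW-1) − h(MW-3) = 45.13 − 51.90 = -6.77 m.
Hydraulic gradient: i = |Δh| / L = 6.77 / 2161.9 = 0.00313.

i ≈ 0.00313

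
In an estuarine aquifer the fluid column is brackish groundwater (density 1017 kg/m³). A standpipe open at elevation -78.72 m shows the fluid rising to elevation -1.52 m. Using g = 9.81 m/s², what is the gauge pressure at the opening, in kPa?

P ≈ 770 kPa

Pressure head ψ = h − z = -1.52 − (-78.72) = 77.20 m.
P = ρgψ = 1017 × 9.81 × 77.20 = 770207 Pa ≈ 770 kPa.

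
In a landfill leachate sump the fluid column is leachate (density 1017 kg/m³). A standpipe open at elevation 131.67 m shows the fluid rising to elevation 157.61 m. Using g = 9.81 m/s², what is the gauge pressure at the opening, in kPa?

Pressure head ψ = h − z = 157.61 − 131.67 = 25.94 m.
P = ρgψ = 1017 × 9.81 × 25.94 = 258797 Pa ≈ 259 kPa.

P ≈ 259 kPa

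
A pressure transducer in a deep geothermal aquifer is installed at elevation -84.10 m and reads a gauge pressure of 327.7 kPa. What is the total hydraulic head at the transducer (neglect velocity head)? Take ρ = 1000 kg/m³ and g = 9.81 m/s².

ψ = P/(ρg) = 327.7×1000 / (1000 × 9.81) = 33.40 m.
h = z + ψ = -84.10 + 33.40 = -50.70 m.

h ≈ -50.70 m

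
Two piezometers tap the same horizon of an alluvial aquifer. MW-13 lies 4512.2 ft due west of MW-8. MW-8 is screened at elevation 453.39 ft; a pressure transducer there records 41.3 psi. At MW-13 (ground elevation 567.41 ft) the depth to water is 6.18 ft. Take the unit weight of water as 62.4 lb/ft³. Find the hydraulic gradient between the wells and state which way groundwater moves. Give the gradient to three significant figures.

i ≈ 0.00278; groundwater flows toward the east

Pressure head at MW-8: ψ = 144·P/γ = 144 × 41.3 / 62.4 = 95.31 ft.
Total head at MW-8: h = z + ψ = 453.39 + 95.31 = 548.70 ft.
Total head at MW-13: h = 567.41 − 6.18 = 561.23 ft.
Head difference: h(MW-8) − h(MW-13) = 548.70 − 561.23 = -12.53 ft.
Hydraulic gradient: i = |Δh| / L = 12.53 / 4512.2 = 0.00278.
Flow is from higher to lower head: from MW-13 toward MW-8, i.e. toward the east.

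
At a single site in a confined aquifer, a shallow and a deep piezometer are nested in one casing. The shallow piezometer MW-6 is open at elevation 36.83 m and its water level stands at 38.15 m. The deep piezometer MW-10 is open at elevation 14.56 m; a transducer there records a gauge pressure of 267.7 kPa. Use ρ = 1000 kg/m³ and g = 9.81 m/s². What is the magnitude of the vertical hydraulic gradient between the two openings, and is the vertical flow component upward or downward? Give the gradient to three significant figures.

|i_v| ≈ 0.166; vertical flow is upward

Total head at MW-6: h = 38.15 m (water level in the standpipe).
Pressure head at MW-10: ψ = P/(ρg) = 267.7×1000 / (1000 × 9.81) = 27.29 m.
Total head at MW-10: h = z + ψ = 14.56 + 27.29 = 41.85 m.
Δh = h(MW-6) − h(MW-10) = 38.15 − 41.85 = -3.70 m.
Vertical separation Δz = 36.83 − 14.56 = 22.27 m.
|i_v| = |Δh| / Δz = 3.70 / 22.27 = 0.166.
Head is higher in the deep piezometer, so vertical flow is upward (discharge condition).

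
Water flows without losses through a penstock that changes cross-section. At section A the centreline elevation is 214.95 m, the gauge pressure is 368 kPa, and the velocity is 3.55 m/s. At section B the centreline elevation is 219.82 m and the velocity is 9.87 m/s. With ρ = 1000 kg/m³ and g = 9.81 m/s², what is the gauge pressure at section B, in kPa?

P₂ ≈ 278 kPa

Pressure head at A: ψ₁ = P₁/(ρg) = 368×1000 / (1000 × 9.81) = 37.51 m.
Velocity heads: v₁²/2g = 3.55²/19.62 = 0.642 m; v₂²/2g = 9.87²/19.62 = 4.965 m.
Total head H = z₁ + ψ₁ + v₁²/2g = 214.95 + 37.51 + 0.642 = 253.10 m.
ψ₂ = H − z₂ − v₂²/2g = 253.10 − 219.82 − 4.965 = 28.32 m.
P₂ = ρgψ₂ = 1000 × 9.81 × 28.32 ≈ 278 kPa.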